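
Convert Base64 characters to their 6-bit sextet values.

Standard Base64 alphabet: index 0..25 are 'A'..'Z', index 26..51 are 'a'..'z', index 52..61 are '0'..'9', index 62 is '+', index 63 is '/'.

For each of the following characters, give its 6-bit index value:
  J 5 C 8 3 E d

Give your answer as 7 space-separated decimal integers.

'J': A..Z range, ord('J') − ord('A') = 9
'5': 0..9 range, 52 + ord('5') − ord('0') = 57
'C': A..Z range, ord('C') − ord('A') = 2
'8': 0..9 range, 52 + ord('8') − ord('0') = 60
'3': 0..9 range, 52 + ord('3') − ord('0') = 55
'E': A..Z range, ord('E') − ord('A') = 4
'd': a..z range, 26 + ord('d') − ord('a') = 29

Answer: 9 57 2 60 55 4 29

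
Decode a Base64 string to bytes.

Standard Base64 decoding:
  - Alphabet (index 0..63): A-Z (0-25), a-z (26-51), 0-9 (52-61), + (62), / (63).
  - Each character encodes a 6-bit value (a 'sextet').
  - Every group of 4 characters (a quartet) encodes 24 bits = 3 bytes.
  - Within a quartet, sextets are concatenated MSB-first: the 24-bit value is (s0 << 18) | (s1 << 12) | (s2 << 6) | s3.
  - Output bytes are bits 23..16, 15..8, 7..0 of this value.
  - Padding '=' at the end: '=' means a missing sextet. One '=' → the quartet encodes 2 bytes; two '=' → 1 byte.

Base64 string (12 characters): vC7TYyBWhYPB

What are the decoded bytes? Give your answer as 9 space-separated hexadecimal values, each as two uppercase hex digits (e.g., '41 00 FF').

Answer: BC 2E D3 63 20 56 85 83 C1

Derivation:
After char 0 ('v'=47): chars_in_quartet=1 acc=0x2F bytes_emitted=0
After char 1 ('C'=2): chars_in_quartet=2 acc=0xBC2 bytes_emitted=0
After char 2 ('7'=59): chars_in_quartet=3 acc=0x2F0BB bytes_emitted=0
After char 3 ('T'=19): chars_in_quartet=4 acc=0xBC2ED3 -> emit BC 2E D3, reset; bytes_emitted=3
After char 4 ('Y'=24): chars_in_quartet=1 acc=0x18 bytes_emitted=3
After char 5 ('y'=50): chars_in_quartet=2 acc=0x632 bytes_emitted=3
After char 6 ('B'=1): chars_in_quartet=3 acc=0x18C81 bytes_emitted=3
After char 7 ('W'=22): chars_in_quartet=4 acc=0x632056 -> emit 63 20 56, reset; bytes_emitted=6
After char 8 ('h'=33): chars_in_quartet=1 acc=0x21 bytes_emitted=6
After char 9 ('Y'=24): chars_in_quartet=2 acc=0x858 bytes_emitted=6
After char 10 ('P'=15): chars_in_quartet=3 acc=0x2160F bytes_emitted=6
After char 11 ('B'=1): chars_in_quartet=4 acc=0x8583C1 -> emit 85 83 C1, reset; bytes_emitted=9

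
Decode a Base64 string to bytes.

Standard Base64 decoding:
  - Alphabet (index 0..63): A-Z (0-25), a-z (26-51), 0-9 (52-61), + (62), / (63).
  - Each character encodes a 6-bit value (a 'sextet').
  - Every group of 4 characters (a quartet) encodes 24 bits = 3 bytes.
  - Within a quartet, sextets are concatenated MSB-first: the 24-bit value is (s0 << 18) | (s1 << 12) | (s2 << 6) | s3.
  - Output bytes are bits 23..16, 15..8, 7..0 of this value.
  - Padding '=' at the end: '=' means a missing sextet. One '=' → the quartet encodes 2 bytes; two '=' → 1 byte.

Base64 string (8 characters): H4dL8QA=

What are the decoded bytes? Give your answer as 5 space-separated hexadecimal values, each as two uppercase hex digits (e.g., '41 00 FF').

After char 0 ('H'=7): chars_in_quartet=1 acc=0x7 bytes_emitted=0
After char 1 ('4'=56): chars_in_quartet=2 acc=0x1F8 bytes_emitted=0
After char 2 ('d'=29): chars_in_quartet=3 acc=0x7E1D bytes_emitted=0
After char 3 ('L'=11): chars_in_quartet=4 acc=0x1F874B -> emit 1F 87 4B, reset; bytes_emitted=3
After char 4 ('8'=60): chars_in_quartet=1 acc=0x3C bytes_emitted=3
After char 5 ('Q'=16): chars_in_quartet=2 acc=0xF10 bytes_emitted=3
After char 6 ('A'=0): chars_in_quartet=3 acc=0x3C400 bytes_emitted=3
Padding '=': partial quartet acc=0x3C400 -> emit F1 00; bytes_emitted=5

Answer: 1F 87 4B F1 00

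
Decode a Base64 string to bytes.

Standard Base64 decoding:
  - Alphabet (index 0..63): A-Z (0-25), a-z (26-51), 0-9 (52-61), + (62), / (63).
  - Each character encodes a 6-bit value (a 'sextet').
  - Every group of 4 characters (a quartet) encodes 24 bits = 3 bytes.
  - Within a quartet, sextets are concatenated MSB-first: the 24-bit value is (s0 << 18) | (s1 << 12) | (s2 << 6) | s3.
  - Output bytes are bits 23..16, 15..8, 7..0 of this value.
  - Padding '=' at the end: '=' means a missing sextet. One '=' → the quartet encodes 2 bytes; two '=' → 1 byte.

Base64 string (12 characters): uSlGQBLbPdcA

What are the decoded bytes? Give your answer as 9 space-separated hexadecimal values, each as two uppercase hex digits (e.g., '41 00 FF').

Answer: B9 29 46 40 12 DB 3D D7 00

Derivation:
After char 0 ('u'=46): chars_in_quartet=1 acc=0x2E bytes_emitted=0
After char 1 ('S'=18): chars_in_quartet=2 acc=0xB92 bytes_emitted=0
After char 2 ('l'=37): chars_in_quartet=3 acc=0x2E4A5 bytes_emitted=0
After char 3 ('G'=6): chars_in_quartet=4 acc=0xB92946 -> emit B9 29 46, reset; bytes_emitted=3
After char 4 ('Q'=16): chars_in_quartet=1 acc=0x10 bytes_emitted=3
After char 5 ('B'=1): chars_in_quartet=2 acc=0x401 bytes_emitted=3
After char 6 ('L'=11): chars_in_quartet=3 acc=0x1004B bytes_emitted=3
After char 7 ('b'=27): chars_in_quartet=4 acc=0x4012DB -> emit 40 12 DB, reset; bytes_emitted=6
After char 8 ('P'=15): chars_in_quartet=1 acc=0xF bytes_emitted=6
After char 9 ('d'=29): chars_in_quartet=2 acc=0x3DD bytes_emitted=6
After char 10 ('c'=28): chars_in_quartet=3 acc=0xF75C bytes_emitted=6
After char 11 ('A'=0): chars_in_quartet=4 acc=0x3DD700 -> emit 3D D7 00, reset; bytes_emitted=9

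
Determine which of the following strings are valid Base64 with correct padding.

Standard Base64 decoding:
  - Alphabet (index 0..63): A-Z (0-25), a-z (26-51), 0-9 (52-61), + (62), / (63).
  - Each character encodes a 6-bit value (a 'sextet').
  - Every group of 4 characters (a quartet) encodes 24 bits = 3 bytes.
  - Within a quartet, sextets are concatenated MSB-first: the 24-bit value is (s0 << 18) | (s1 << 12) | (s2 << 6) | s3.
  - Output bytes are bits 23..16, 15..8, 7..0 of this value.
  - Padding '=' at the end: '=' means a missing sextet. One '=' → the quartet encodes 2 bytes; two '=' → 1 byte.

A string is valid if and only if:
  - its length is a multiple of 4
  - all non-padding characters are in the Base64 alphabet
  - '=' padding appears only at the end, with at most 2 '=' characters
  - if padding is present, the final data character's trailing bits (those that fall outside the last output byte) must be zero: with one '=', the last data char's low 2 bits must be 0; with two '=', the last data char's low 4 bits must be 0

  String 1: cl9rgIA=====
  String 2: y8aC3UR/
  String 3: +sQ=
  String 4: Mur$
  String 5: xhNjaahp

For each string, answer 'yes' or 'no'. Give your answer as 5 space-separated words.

String 1: 'cl9rgIA=====' → invalid (5 pad chars (max 2))
String 2: 'y8aC3UR/' → valid
String 3: '+sQ=' → valid
String 4: 'Mur$' → invalid (bad char(s): ['$'])
String 5: 'xhNjaahp' → valid

Answer: no yes yes no yes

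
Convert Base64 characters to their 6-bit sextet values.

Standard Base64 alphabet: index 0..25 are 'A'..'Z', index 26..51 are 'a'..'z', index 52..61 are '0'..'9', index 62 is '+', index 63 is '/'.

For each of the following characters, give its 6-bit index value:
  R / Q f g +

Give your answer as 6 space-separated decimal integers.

Answer: 17 63 16 31 32 62

Derivation:
'R': A..Z range, ord('R') − ord('A') = 17
'/': index 63
'Q': A..Z range, ord('Q') − ord('A') = 16
'f': a..z range, 26 + ord('f') − ord('a') = 31
'g': a..z range, 26 + ord('g') − ord('a') = 32
'+': index 62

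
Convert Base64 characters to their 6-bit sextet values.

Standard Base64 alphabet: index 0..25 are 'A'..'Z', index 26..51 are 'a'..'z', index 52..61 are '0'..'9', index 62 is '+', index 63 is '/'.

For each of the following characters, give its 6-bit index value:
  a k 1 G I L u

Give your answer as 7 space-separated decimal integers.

Answer: 26 36 53 6 8 11 46

Derivation:
'a': a..z range, 26 + ord('a') − ord('a') = 26
'k': a..z range, 26 + ord('k') − ord('a') = 36
'1': 0..9 range, 52 + ord('1') − ord('0') = 53
'G': A..Z range, ord('G') − ord('A') = 6
'I': A..Z range, ord('I') − ord('A') = 8
'L': A..Z range, ord('L') − ord('A') = 11
'u': a..z range, 26 + ord('u') − ord('a') = 46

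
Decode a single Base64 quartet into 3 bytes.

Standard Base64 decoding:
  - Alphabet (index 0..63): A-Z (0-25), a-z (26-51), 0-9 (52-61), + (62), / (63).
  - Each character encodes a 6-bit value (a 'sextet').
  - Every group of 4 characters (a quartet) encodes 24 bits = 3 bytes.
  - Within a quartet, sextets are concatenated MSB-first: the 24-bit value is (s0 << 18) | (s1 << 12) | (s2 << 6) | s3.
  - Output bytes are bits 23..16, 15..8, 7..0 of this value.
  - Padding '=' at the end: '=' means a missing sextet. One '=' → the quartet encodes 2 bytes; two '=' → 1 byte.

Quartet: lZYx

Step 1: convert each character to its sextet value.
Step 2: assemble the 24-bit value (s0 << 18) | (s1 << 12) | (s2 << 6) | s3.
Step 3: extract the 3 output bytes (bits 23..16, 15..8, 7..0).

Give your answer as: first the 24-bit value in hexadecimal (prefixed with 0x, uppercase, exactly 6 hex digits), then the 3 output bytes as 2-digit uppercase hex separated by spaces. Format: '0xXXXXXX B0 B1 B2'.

Answer: 0x959631 95 96 31

Derivation:
Sextets: l=37, Z=25, Y=24, x=49
24-bit: (37<<18) | (25<<12) | (24<<6) | 49
      = 0x940000 | 0x019000 | 0x000600 | 0x000031
      = 0x959631
Bytes: (v>>16)&0xFF=95, (v>>8)&0xFF=96, v&0xFF=31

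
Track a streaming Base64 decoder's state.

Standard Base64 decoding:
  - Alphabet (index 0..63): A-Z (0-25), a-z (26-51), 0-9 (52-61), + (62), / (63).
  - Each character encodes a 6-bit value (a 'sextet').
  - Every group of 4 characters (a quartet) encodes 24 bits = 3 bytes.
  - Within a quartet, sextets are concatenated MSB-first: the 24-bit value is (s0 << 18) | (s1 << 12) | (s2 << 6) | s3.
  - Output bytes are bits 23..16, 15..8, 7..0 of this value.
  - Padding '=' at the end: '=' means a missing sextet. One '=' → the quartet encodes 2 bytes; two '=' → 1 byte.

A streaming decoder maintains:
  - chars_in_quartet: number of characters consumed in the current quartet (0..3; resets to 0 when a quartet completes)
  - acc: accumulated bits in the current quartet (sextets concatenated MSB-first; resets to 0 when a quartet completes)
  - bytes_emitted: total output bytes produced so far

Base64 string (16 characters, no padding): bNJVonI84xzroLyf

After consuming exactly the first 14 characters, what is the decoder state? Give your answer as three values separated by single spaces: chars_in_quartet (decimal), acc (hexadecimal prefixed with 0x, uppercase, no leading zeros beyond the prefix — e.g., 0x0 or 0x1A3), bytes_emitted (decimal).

After char 0 ('b'=27): chars_in_quartet=1 acc=0x1B bytes_emitted=0
After char 1 ('N'=13): chars_in_quartet=2 acc=0x6CD bytes_emitted=0
After char 2 ('J'=9): chars_in_quartet=3 acc=0x1B349 bytes_emitted=0
After char 3 ('V'=21): chars_in_quartet=4 acc=0x6CD255 -> emit 6C D2 55, reset; bytes_emitted=3
After char 4 ('o'=40): chars_in_quartet=1 acc=0x28 bytes_emitted=3
After char 5 ('n'=39): chars_in_quartet=2 acc=0xA27 bytes_emitted=3
After char 6 ('I'=8): chars_in_quartet=3 acc=0x289C8 bytes_emitted=3
After char 7 ('8'=60): chars_in_quartet=4 acc=0xA2723C -> emit A2 72 3C, reset; bytes_emitted=6
After char 8 ('4'=56): chars_in_quartet=1 acc=0x38 bytes_emitted=6
After char 9 ('x'=49): chars_in_quartet=2 acc=0xE31 bytes_emitted=6
After char 10 ('z'=51): chars_in_quartet=3 acc=0x38C73 bytes_emitted=6
After char 11 ('r'=43): chars_in_quartet=4 acc=0xE31CEB -> emit E3 1C EB, reset; bytes_emitted=9
After char 12 ('o'=40): chars_in_quartet=1 acc=0x28 bytes_emitted=9
After char 13 ('L'=11): chars_in_quartet=2 acc=0xA0B bytes_emitted=9

Answer: 2 0xA0B 9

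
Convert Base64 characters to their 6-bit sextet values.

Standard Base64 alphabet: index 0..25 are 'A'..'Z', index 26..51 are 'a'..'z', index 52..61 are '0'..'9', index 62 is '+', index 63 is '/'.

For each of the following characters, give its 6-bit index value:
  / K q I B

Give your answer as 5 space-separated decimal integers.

'/': index 63
'K': A..Z range, ord('K') − ord('A') = 10
'q': a..z range, 26 + ord('q') − ord('a') = 42
'I': A..Z range, ord('I') − ord('A') = 8
'B': A..Z range, ord('B') − ord('A') = 1

Answer: 63 10 42 8 1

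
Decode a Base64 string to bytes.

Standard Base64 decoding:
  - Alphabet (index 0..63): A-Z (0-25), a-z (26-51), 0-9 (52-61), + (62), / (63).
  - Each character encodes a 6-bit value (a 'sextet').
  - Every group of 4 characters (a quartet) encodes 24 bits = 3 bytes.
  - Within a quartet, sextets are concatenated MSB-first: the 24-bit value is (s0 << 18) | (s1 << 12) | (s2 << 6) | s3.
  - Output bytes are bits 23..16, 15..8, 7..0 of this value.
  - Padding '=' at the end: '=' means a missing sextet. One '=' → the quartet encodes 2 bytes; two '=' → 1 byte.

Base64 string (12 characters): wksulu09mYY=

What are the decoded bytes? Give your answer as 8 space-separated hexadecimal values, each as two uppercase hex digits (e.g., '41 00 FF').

Answer: C2 4B 2E 96 ED 3D 99 86

Derivation:
After char 0 ('w'=48): chars_in_quartet=1 acc=0x30 bytes_emitted=0
After char 1 ('k'=36): chars_in_quartet=2 acc=0xC24 bytes_emitted=0
After char 2 ('s'=44): chars_in_quartet=3 acc=0x3092C bytes_emitted=0
After char 3 ('u'=46): chars_in_quartet=4 acc=0xC24B2E -> emit C2 4B 2E, reset; bytes_emitted=3
After char 4 ('l'=37): chars_in_quartet=1 acc=0x25 bytes_emitted=3
After char 5 ('u'=46): chars_in_quartet=2 acc=0x96E bytes_emitted=3
After char 6 ('0'=52): chars_in_quartet=3 acc=0x25BB4 bytes_emitted=3
After char 7 ('9'=61): chars_in_quartet=4 acc=0x96ED3D -> emit 96 ED 3D, reset; bytes_emitted=6
After char 8 ('m'=38): chars_in_quartet=1 acc=0x26 bytes_emitted=6
After char 9 ('Y'=24): chars_in_quartet=2 acc=0x998 bytes_emitted=6
After char 10 ('Y'=24): chars_in_quartet=3 acc=0x26618 bytes_emitted=6
Padding '=': partial quartet acc=0x26618 -> emit 99 86; bytes_emitted=8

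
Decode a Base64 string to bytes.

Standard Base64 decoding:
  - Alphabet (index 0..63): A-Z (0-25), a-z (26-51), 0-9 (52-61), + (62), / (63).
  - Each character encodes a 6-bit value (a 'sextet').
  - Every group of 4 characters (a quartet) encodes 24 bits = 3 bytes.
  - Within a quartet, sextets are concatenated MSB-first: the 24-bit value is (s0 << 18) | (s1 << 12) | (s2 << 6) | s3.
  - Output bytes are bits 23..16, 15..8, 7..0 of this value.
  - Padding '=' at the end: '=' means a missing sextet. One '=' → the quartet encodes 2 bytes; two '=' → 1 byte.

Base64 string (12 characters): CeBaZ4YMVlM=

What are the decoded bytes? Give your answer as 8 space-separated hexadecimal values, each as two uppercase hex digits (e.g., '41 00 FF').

Answer: 09 E0 5A 67 86 0C 56 53

Derivation:
After char 0 ('C'=2): chars_in_quartet=1 acc=0x2 bytes_emitted=0
After char 1 ('e'=30): chars_in_quartet=2 acc=0x9E bytes_emitted=0
After char 2 ('B'=1): chars_in_quartet=3 acc=0x2781 bytes_emitted=0
After char 3 ('a'=26): chars_in_quartet=4 acc=0x9E05A -> emit 09 E0 5A, reset; bytes_emitted=3
After char 4 ('Z'=25): chars_in_quartet=1 acc=0x19 bytes_emitted=3
After char 5 ('4'=56): chars_in_quartet=2 acc=0x678 bytes_emitted=3
After char 6 ('Y'=24): chars_in_quartet=3 acc=0x19E18 bytes_emitted=3
After char 7 ('M'=12): chars_in_quartet=4 acc=0x67860C -> emit 67 86 0C, reset; bytes_emitted=6
After char 8 ('V'=21): chars_in_quartet=1 acc=0x15 bytes_emitted=6
After char 9 ('l'=37): chars_in_quartet=2 acc=0x565 bytes_emitted=6
After char 10 ('M'=12): chars_in_quartet=3 acc=0x1594C bytes_emitted=6
Padding '=': partial quartet acc=0x1594C -> emit 56 53; bytes_emitted=8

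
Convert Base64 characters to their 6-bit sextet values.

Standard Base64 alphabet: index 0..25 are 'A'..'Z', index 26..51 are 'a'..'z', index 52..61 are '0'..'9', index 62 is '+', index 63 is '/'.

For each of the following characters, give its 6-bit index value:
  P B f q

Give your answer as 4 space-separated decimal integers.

'P': A..Z range, ord('P') − ord('A') = 15
'B': A..Z range, ord('B') − ord('A') = 1
'f': a..z range, 26 + ord('f') − ord('a') = 31
'q': a..z range, 26 + ord('q') − ord('a') = 42

Answer: 15 1 31 42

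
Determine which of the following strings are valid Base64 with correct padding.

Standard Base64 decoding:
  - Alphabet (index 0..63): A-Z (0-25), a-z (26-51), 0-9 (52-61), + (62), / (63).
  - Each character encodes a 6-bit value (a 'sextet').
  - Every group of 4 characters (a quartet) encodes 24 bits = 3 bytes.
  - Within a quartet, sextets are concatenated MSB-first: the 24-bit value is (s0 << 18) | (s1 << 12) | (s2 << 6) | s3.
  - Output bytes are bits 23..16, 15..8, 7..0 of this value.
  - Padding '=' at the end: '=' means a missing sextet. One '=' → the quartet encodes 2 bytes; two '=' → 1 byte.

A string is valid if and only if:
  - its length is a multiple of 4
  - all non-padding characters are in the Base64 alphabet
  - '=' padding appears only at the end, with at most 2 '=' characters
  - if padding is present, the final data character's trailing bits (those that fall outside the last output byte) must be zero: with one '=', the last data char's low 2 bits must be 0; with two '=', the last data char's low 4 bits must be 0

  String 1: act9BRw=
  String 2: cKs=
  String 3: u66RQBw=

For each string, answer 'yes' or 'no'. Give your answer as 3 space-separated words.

Answer: yes yes yes

Derivation:
String 1: 'act9BRw=' → valid
String 2: 'cKs=' → valid
String 3: 'u66RQBw=' → valid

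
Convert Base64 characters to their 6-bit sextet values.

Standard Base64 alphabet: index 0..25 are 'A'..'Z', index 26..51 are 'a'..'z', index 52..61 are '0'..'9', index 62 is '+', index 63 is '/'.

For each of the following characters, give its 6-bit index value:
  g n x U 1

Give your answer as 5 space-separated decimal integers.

'g': a..z range, 26 + ord('g') − ord('a') = 32
'n': a..z range, 26 + ord('n') − ord('a') = 39
'x': a..z range, 26 + ord('x') − ord('a') = 49
'U': A..Z range, ord('U') − ord('A') = 20
'1': 0..9 range, 52 + ord('1') − ord('0') = 53

Answer: 32 39 49 20 53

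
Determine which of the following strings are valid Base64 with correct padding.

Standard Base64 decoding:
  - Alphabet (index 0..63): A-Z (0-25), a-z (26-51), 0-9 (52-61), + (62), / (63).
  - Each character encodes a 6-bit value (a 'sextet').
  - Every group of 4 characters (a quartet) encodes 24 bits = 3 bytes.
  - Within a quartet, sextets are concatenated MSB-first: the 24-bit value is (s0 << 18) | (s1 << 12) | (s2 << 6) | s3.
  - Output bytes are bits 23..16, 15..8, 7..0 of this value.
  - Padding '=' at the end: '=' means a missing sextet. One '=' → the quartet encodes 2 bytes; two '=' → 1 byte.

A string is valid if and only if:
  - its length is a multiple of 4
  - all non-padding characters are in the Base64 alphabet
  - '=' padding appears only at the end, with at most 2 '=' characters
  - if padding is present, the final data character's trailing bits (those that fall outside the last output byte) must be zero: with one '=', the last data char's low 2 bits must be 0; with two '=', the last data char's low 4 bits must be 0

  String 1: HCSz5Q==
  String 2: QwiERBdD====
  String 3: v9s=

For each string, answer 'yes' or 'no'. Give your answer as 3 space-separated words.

String 1: 'HCSz5Q==' → valid
String 2: 'QwiERBdD====' → invalid (4 pad chars (max 2))
String 3: 'v9s=' → valid

Answer: yes no yes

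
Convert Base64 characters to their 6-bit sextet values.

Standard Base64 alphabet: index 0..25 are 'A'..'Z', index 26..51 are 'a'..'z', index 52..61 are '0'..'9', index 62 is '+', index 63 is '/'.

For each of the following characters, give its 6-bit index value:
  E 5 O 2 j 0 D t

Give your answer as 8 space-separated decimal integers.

'E': A..Z range, ord('E') − ord('A') = 4
'5': 0..9 range, 52 + ord('5') − ord('0') = 57
'O': A..Z range, ord('O') − ord('A') = 14
'2': 0..9 range, 52 + ord('2') − ord('0') = 54
'j': a..z range, 26 + ord('j') − ord('a') = 35
'0': 0..9 range, 52 + ord('0') − ord('0') = 52
'D': A..Z range, ord('D') − ord('A') = 3
't': a..z range, 26 + ord('t') − ord('a') = 45

Answer: 4 57 14 54 35 52 3 45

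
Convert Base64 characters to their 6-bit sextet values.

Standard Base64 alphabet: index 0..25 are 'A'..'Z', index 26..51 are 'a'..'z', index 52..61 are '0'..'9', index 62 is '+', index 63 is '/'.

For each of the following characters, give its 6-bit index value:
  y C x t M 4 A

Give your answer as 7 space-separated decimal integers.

Answer: 50 2 49 45 12 56 0

Derivation:
'y': a..z range, 26 + ord('y') − ord('a') = 50
'C': A..Z range, ord('C') − ord('A') = 2
'x': a..z range, 26 + ord('x') − ord('a') = 49
't': a..z range, 26 + ord('t') − ord('a') = 45
'M': A..Z range, ord('M') − ord('A') = 12
'4': 0..9 range, 52 + ord('4') − ord('0') = 56
'A': A..Z range, ord('A') − ord('A') = 0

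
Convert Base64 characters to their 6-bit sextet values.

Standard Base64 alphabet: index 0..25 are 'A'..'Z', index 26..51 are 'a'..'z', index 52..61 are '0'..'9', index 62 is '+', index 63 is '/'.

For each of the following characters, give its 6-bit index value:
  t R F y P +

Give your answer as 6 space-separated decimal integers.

't': a..z range, 26 + ord('t') − ord('a') = 45
'R': A..Z range, ord('R') − ord('A') = 17
'F': A..Z range, ord('F') − ord('A') = 5
'y': a..z range, 26 + ord('y') − ord('a') = 50
'P': A..Z range, ord('P') − ord('A') = 15
'+': index 62

Answer: 45 17 5 50 15 62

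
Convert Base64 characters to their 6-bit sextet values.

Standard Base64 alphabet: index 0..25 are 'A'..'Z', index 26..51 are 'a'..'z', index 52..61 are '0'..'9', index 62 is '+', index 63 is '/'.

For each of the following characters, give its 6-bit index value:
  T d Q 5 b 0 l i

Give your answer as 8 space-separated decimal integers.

Answer: 19 29 16 57 27 52 37 34

Derivation:
'T': A..Z range, ord('T') − ord('A') = 19
'd': a..z range, 26 + ord('d') − ord('a') = 29
'Q': A..Z range, ord('Q') − ord('A') = 16
'5': 0..9 range, 52 + ord('5') − ord('0') = 57
'b': a..z range, 26 + ord('b') − ord('a') = 27
'0': 0..9 range, 52 + ord('0') − ord('0') = 52
'l': a..z range, 26 + ord('l') − ord('a') = 37
'i': a..z range, 26 + ord('i') − ord('a') = 34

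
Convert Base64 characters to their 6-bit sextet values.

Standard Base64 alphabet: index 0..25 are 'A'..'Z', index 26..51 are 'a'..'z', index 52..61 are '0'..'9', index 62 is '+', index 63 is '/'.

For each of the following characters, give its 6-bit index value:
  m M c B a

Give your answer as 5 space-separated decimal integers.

Answer: 38 12 28 1 26

Derivation:
'm': a..z range, 26 + ord('m') − ord('a') = 38
'M': A..Z range, ord('M') − ord('A') = 12
'c': a..z range, 26 + ord('c') − ord('a') = 28
'B': A..Z range, ord('B') − ord('A') = 1
'a': a..z range, 26 + ord('a') − ord('a') = 26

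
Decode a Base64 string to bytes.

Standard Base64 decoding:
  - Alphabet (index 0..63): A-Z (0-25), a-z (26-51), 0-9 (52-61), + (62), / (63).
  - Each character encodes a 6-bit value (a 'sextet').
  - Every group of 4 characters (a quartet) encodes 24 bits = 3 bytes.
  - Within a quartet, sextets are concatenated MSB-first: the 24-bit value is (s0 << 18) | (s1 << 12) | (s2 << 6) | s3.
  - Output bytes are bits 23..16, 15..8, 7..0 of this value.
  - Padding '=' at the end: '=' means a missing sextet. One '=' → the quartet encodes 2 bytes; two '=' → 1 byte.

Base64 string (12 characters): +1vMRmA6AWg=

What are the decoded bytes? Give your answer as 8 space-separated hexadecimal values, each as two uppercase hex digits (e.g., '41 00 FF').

After char 0 ('+'=62): chars_in_quartet=1 acc=0x3E bytes_emitted=0
After char 1 ('1'=53): chars_in_quartet=2 acc=0xFB5 bytes_emitted=0
After char 2 ('v'=47): chars_in_quartet=3 acc=0x3ED6F bytes_emitted=0
After char 3 ('M'=12): chars_in_quartet=4 acc=0xFB5BCC -> emit FB 5B CC, reset; bytes_emitted=3
After char 4 ('R'=17): chars_in_quartet=1 acc=0x11 bytes_emitted=3
After char 5 ('m'=38): chars_in_quartet=2 acc=0x466 bytes_emitted=3
After char 6 ('A'=0): chars_in_quartet=3 acc=0x11980 bytes_emitted=3
After char 7 ('6'=58): chars_in_quartet=4 acc=0x46603A -> emit 46 60 3A, reset; bytes_emitted=6
After char 8 ('A'=0): chars_in_quartet=1 acc=0x0 bytes_emitted=6
After char 9 ('W'=22): chars_in_quartet=2 acc=0x16 bytes_emitted=6
After char 10 ('g'=32): chars_in_quartet=3 acc=0x5A0 bytes_emitted=6
Padding '=': partial quartet acc=0x5A0 -> emit 01 68; bytes_emitted=8

Answer: FB 5B CC 46 60 3A 01 68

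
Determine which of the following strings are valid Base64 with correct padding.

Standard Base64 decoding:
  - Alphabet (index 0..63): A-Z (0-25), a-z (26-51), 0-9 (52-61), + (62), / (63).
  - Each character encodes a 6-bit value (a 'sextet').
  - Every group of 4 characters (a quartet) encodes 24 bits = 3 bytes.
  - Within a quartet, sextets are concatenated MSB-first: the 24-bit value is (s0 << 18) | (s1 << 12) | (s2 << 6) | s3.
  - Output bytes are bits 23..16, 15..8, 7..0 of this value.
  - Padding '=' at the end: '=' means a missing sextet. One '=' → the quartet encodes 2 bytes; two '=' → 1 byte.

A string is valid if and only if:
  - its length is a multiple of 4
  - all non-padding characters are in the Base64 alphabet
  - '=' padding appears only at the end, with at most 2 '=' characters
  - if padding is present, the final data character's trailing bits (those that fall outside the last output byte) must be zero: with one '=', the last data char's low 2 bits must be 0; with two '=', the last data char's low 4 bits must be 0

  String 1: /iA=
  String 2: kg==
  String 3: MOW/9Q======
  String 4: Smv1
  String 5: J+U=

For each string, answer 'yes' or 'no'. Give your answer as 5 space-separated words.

Answer: yes yes no yes yes

Derivation:
String 1: '/iA=' → valid
String 2: 'kg==' → valid
String 3: 'MOW/9Q======' → invalid (6 pad chars (max 2))
String 4: 'Smv1' → valid
String 5: 'J+U=' → valid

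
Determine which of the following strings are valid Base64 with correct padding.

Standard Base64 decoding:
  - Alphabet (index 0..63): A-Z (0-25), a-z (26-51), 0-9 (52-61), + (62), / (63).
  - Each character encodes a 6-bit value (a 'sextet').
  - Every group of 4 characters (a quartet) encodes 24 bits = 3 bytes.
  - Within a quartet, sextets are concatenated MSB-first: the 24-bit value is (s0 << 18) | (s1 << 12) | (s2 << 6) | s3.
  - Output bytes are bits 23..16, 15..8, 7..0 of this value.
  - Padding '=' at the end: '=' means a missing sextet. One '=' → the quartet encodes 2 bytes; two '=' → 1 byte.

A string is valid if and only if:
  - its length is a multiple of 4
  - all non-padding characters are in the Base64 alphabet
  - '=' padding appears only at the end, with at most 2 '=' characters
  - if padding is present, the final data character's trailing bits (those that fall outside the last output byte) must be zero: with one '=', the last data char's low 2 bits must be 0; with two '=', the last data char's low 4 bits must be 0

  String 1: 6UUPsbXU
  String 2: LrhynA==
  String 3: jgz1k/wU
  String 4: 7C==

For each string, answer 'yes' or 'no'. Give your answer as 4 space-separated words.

String 1: '6UUPsbXU' → valid
String 2: 'LrhynA==' → valid
String 3: 'jgz1k/wU' → valid
String 4: '7C==' → invalid (bad trailing bits)

Answer: yes yes yes no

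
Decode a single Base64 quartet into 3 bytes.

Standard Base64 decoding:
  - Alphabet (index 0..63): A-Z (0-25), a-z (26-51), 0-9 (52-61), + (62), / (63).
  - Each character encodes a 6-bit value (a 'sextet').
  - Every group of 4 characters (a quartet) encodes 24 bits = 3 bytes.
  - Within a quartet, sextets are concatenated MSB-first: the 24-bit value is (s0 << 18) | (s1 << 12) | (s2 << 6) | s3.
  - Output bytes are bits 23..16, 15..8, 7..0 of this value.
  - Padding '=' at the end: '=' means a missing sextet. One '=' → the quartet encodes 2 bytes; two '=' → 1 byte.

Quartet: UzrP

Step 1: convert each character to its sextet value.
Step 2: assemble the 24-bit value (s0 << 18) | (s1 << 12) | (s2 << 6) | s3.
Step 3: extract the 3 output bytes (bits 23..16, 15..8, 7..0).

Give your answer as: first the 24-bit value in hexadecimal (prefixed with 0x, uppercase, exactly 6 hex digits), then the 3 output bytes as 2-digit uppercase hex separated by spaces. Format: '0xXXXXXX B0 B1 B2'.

Sextets: U=20, z=51, r=43, P=15
24-bit: (20<<18) | (51<<12) | (43<<6) | 15
      = 0x500000 | 0x033000 | 0x000AC0 | 0x00000F
      = 0x533ACF
Bytes: (v>>16)&0xFF=53, (v>>8)&0xFF=3A, v&0xFF=CF

Answer: 0x533ACF 53 3A CF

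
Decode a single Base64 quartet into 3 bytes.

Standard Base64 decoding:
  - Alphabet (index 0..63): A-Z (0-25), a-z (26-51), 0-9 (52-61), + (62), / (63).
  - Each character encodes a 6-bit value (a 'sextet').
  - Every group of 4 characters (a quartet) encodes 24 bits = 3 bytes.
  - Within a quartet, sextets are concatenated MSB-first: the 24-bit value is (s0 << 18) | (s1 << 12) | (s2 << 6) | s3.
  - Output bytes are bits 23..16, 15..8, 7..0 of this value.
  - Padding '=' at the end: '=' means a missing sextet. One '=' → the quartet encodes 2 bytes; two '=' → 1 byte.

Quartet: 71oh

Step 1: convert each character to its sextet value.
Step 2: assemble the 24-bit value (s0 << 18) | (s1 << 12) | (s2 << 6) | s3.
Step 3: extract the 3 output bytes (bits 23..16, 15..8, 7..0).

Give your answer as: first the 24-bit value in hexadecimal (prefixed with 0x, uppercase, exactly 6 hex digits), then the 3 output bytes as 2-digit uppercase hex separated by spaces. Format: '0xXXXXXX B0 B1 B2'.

Answer: 0xEF5A21 EF 5A 21

Derivation:
Sextets: 7=59, 1=53, o=40, h=33
24-bit: (59<<18) | (53<<12) | (40<<6) | 33
      = 0xEC0000 | 0x035000 | 0x000A00 | 0x000021
      = 0xEF5A21
Bytes: (v>>16)&0xFF=EF, (v>>8)&0xFF=5A, v&0xFF=21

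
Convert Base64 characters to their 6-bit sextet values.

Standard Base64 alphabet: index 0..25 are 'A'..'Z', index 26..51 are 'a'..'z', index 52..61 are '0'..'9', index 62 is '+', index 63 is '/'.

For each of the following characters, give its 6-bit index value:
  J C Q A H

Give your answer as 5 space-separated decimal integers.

Answer: 9 2 16 0 7

Derivation:
'J': A..Z range, ord('J') − ord('A') = 9
'C': A..Z range, ord('C') − ord('A') = 2
'Q': A..Z range, ord('Q') − ord('A') = 16
'A': A..Z range, ord('A') − ord('A') = 0
'H': A..Z range, ord('H') − ord('A') = 7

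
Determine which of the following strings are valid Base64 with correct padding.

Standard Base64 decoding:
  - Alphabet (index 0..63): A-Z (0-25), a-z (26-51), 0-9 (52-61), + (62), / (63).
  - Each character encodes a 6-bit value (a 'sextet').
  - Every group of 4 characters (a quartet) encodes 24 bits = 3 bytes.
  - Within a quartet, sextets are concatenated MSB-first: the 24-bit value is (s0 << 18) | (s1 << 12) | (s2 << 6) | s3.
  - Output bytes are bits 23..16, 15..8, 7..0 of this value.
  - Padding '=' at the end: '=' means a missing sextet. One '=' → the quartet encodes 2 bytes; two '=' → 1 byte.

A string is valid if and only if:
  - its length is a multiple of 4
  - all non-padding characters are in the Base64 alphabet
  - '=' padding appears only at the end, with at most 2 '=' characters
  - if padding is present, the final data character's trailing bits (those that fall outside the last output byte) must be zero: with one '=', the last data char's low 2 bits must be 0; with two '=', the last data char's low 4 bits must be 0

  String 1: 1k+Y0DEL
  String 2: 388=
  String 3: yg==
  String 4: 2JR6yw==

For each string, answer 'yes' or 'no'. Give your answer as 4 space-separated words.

Answer: yes yes yes yes

Derivation:
String 1: '1k+Y0DEL' → valid
String 2: '388=' → valid
String 3: 'yg==' → valid
String 4: '2JR6yw==' → valid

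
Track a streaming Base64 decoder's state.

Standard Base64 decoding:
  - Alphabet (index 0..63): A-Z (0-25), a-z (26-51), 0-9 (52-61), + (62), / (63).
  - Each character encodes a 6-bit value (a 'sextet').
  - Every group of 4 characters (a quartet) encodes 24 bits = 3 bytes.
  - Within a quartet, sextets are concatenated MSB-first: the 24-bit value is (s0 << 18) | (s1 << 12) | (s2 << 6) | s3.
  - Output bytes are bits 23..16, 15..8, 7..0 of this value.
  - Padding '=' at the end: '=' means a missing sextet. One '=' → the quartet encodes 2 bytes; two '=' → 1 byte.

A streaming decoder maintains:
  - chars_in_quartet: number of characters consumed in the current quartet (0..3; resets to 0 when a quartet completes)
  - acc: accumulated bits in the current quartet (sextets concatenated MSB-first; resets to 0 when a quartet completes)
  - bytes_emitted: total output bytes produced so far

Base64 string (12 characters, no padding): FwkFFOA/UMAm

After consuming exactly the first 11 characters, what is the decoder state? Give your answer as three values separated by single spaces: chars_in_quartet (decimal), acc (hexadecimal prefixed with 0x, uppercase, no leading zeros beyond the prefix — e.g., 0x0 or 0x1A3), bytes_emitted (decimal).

Answer: 3 0x14300 6

Derivation:
After char 0 ('F'=5): chars_in_quartet=1 acc=0x5 bytes_emitted=0
After char 1 ('w'=48): chars_in_quartet=2 acc=0x170 bytes_emitted=0
After char 2 ('k'=36): chars_in_quartet=3 acc=0x5C24 bytes_emitted=0
After char 3 ('F'=5): chars_in_quartet=4 acc=0x170905 -> emit 17 09 05, reset; bytes_emitted=3
After char 4 ('F'=5): chars_in_quartet=1 acc=0x5 bytes_emitted=3
After char 5 ('O'=14): chars_in_quartet=2 acc=0x14E bytes_emitted=3
After char 6 ('A'=0): chars_in_quartet=3 acc=0x5380 bytes_emitted=3
After char 7 ('/'=63): chars_in_quartet=4 acc=0x14E03F -> emit 14 E0 3F, reset; bytes_emitted=6
After char 8 ('U'=20): chars_in_quartet=1 acc=0x14 bytes_emitted=6
After char 9 ('M'=12): chars_in_quartet=2 acc=0x50C bytes_emitted=6
After char 10 ('A'=0): chars_in_quartet=3 acc=0x14300 bytes_emitted=6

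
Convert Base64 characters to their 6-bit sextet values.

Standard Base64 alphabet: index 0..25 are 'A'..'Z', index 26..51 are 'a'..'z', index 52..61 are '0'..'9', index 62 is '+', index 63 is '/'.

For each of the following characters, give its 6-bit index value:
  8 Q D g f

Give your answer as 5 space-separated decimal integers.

Answer: 60 16 3 32 31

Derivation:
'8': 0..9 range, 52 + ord('8') − ord('0') = 60
'Q': A..Z range, ord('Q') − ord('A') = 16
'D': A..Z range, ord('D') − ord('A') = 3
'g': a..z range, 26 + ord('g') − ord('a') = 32
'f': a..z range, 26 + ord('f') − ord('a') = 31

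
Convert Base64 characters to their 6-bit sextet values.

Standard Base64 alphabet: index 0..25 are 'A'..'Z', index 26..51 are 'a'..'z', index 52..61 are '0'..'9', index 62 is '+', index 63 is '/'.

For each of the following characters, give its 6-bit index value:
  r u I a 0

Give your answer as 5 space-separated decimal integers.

Answer: 43 46 8 26 52

Derivation:
'r': a..z range, 26 + ord('r') − ord('a') = 43
'u': a..z range, 26 + ord('u') − ord('a') = 46
'I': A..Z range, ord('I') − ord('A') = 8
'a': a..z range, 26 + ord('a') − ord('a') = 26
'0': 0..9 range, 52 + ord('0') − ord('0') = 52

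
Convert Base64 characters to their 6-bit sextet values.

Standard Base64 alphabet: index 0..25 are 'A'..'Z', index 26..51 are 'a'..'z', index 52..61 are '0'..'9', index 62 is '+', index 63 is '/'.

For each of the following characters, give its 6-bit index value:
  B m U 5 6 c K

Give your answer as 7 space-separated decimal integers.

'B': A..Z range, ord('B') − ord('A') = 1
'm': a..z range, 26 + ord('m') − ord('a') = 38
'U': A..Z range, ord('U') − ord('A') = 20
'5': 0..9 range, 52 + ord('5') − ord('0') = 57
'6': 0..9 range, 52 + ord('6') − ord('0') = 58
'c': a..z range, 26 + ord('c') − ord('a') = 28
'K': A..Z range, ord('K') − ord('A') = 10

Answer: 1 38 20 57 58 28 10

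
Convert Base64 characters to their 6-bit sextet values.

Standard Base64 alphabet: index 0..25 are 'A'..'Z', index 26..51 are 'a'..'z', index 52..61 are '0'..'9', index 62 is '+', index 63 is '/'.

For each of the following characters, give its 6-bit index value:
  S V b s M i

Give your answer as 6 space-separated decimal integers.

'S': A..Z range, ord('S') − ord('A') = 18
'V': A..Z range, ord('V') − ord('A') = 21
'b': a..z range, 26 + ord('b') − ord('a') = 27
's': a..z range, 26 + ord('s') − ord('a') = 44
'M': A..Z range, ord('M') − ord('A') = 12
'i': a..z range, 26 + ord('i') − ord('a') = 34

Answer: 18 21 27 44 12 34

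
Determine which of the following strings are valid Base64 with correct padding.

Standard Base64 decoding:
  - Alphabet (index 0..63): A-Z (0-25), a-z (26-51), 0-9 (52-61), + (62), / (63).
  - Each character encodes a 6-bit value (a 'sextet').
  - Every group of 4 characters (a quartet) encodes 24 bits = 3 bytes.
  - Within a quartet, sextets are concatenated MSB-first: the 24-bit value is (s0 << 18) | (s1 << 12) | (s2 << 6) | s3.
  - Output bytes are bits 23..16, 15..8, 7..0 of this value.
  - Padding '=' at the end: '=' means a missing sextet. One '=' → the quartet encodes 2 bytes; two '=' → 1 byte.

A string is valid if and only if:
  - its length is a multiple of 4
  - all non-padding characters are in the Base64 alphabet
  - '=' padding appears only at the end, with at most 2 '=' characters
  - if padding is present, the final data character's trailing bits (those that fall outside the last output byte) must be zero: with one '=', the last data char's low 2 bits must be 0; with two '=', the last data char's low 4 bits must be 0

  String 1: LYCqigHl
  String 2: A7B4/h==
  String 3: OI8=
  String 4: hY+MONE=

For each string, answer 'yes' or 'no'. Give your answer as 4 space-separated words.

Answer: yes no yes yes

Derivation:
String 1: 'LYCqigHl' → valid
String 2: 'A7B4/h==' → invalid (bad trailing bits)
String 3: 'OI8=' → valid
String 4: 'hY+MONE=' → valid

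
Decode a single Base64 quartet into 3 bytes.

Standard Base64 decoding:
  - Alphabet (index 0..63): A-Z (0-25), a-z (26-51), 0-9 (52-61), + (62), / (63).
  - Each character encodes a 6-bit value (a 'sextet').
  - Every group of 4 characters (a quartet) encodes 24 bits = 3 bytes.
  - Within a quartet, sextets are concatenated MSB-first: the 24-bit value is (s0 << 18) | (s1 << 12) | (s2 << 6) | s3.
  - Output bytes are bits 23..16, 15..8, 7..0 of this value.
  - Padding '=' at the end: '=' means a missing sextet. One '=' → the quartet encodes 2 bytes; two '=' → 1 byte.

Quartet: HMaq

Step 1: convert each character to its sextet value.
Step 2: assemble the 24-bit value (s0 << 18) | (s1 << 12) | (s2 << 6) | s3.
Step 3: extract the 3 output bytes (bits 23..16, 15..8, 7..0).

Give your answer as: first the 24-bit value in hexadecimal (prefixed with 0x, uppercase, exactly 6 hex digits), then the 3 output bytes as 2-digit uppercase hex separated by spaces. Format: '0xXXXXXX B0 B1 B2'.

Sextets: H=7, M=12, a=26, q=42
24-bit: (7<<18) | (12<<12) | (26<<6) | 42
      = 0x1C0000 | 0x00C000 | 0x000680 | 0x00002A
      = 0x1CC6AA
Bytes: (v>>16)&0xFF=1C, (v>>8)&0xFF=C6, v&0xFF=AA

Answer: 0x1CC6AA 1C C6 AA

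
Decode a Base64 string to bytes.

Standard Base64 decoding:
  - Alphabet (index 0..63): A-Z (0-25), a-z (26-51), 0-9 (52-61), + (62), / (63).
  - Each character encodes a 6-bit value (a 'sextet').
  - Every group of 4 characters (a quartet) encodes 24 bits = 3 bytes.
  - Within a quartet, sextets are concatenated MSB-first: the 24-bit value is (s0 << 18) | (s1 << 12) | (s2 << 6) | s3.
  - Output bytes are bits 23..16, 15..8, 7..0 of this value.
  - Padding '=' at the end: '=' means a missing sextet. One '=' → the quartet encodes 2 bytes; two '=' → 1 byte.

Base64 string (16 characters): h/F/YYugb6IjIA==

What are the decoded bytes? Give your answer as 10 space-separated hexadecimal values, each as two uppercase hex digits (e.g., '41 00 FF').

Answer: 87 F1 7F 61 8B A0 6F A2 23 20

Derivation:
After char 0 ('h'=33): chars_in_quartet=1 acc=0x21 bytes_emitted=0
After char 1 ('/'=63): chars_in_quartet=2 acc=0x87F bytes_emitted=0
After char 2 ('F'=5): chars_in_quartet=3 acc=0x21FC5 bytes_emitted=0
After char 3 ('/'=63): chars_in_quartet=4 acc=0x87F17F -> emit 87 F1 7F, reset; bytes_emitted=3
After char 4 ('Y'=24): chars_in_quartet=1 acc=0x18 bytes_emitted=3
After char 5 ('Y'=24): chars_in_quartet=2 acc=0x618 bytes_emitted=3
After char 6 ('u'=46): chars_in_quartet=3 acc=0x1862E bytes_emitted=3
After char 7 ('g'=32): chars_in_quartet=4 acc=0x618BA0 -> emit 61 8B A0, reset; bytes_emitted=6
After char 8 ('b'=27): chars_in_quartet=1 acc=0x1B bytes_emitted=6
After char 9 ('6'=58): chars_in_quartet=2 acc=0x6FA bytes_emitted=6
After char 10 ('I'=8): chars_in_quartet=3 acc=0x1BE88 bytes_emitted=6
After char 11 ('j'=35): chars_in_quartet=4 acc=0x6FA223 -> emit 6F A2 23, reset; bytes_emitted=9
After char 12 ('I'=8): chars_in_quartet=1 acc=0x8 bytes_emitted=9
After char 13 ('A'=0): chars_in_quartet=2 acc=0x200 bytes_emitted=9
Padding '==': partial quartet acc=0x200 -> emit 20; bytes_emitted=10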